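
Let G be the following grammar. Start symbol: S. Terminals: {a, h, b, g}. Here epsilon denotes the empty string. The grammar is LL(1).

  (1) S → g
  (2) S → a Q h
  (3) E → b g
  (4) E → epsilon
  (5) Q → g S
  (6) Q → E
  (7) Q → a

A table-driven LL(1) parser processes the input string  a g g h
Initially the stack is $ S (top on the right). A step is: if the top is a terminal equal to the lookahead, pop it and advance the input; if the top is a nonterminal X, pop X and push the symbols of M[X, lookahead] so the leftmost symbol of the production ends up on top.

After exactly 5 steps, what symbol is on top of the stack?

g

     Stack    Input      Action
  1  $ S      a g g h $  expand S → a Q h
  2  $ h Q a  a g g h $  match a
  3  $ h Q    g g h $    expand Q → g S
  4  $ h S g  g g h $    match g
  5  $ h S    g h $      expand S → g
Stack after step 5: $ h g (top = g).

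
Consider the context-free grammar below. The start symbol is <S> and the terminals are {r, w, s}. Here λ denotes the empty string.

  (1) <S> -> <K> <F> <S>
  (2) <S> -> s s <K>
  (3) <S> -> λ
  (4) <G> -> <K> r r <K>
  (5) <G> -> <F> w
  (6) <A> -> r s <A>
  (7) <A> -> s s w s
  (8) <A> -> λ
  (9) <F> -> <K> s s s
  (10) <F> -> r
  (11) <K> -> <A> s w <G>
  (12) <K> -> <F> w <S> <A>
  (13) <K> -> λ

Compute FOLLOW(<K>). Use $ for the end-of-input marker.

FIRST(<A>): from <A>->r s <A> we get {r}; from <A>->s s w s we get {s}; from <A>->λ we get {λ}. So FIRST(<A>) = {λ, r, s}.
FIRST(<S>): from <S>-><K> <F> <S> we get {r, s}; from <S>->s s <K> we get {s}; from <S>->λ we get {λ}. So FIRST(<S>) = {λ, r, s}.
FIRST(<G>): from <G>-><K> r r <K> we get {r, s}; from <G>-><F> w we get {r, s}. So FIRST(<G>) = {r, s}.
FIRST(<F>): from <F>-><K> s s s we get {r, s}; from <F>->r we get {r}. So FIRST(<F>) = {r, s}.
FIRST(<K>): from <K>-><A> s w <G> we get {r, s}; from <K>-><F> w <S> <A> we get {r, s}; from <K>->λ we get {λ}. So FIRST(<K>) = {λ, r, s}.
FOLLOW(<S>) includes $ since <S> is the start symbol.
FOLLOW(<S>): in <S>-><K> <F> <S>, the suffix after <S> is empty (adds nothing new); in <K>-><F> w <S> <A>, <S> is followed by <A> with FIRST {λ, r, s}; in <K>-><F> w <S> <A>, the suffix after <S> is nullable, so FOLLOW(<S>) ⊇ FOLLOW(<K>) = {$, r, s}. Thus FOLLOW(<S>) = {$, r, s}.
FOLLOW(<F>): in <S>-><K> <F> <S>, <F> is followed by <S> with FIRST {λ, r, s}; in <S>-><K> <F> <S>, the suffix after <F> is nullable, so FOLLOW(<F>) ⊇ FOLLOW(<S>) = {$, r, s}; in <G>-><F> w, <F> is followed by w with FIRST {w}; in <K>-><F> w <S> <A>, <F> is followed by w <S> <A> with FIRST {w}. Thus FOLLOW(<F>) = {$, r, s, w}.
FOLLOW(<G>): in <K>-><A> s w <G>, the suffix after <G> is empty, so FOLLOW(<G>) ⊇ FOLLOW(<K>) = {$, r, s}. Thus FOLLOW(<G>) = {$, r, s}.
FOLLOW(<K>): in <S>-><K> <F> <S>, <K> is followed by <F> <S> with FIRST {r, s}; in <S>->s s <K>, the suffix after <K> is empty, so FOLLOW(<K>) ⊇ FOLLOW(<S>) = {$, r, s}; in <G>-><K> r r <K> (occurrence 1), <K> is followed by r r <K> with FIRST {r}; in <G>-><K> r r <K> (occurrence 2), the suffix after <K> is empty, so FOLLOW(<K>) ⊇ FOLLOW(<G>) = {$, r, s}; in <F>-><K> s s s, <K> is followed by s s s with FIRST {s}. Thus FOLLOW(<K>) = {$, r, s}.
FOLLOW(<A>): in <A>->r s <A>, the suffix after <A> is empty (adds nothing new); in <K>-><A> s w <G>, <A> is followed by s w <G> with FIRST {s}; in <K>-><F> w <S> <A>, the suffix after <A> is empty, so FOLLOW(<A>) ⊇ FOLLOW(<K>) = {$, r, s}. Thus FOLLOW(<A>) = {$, r, s}.

{$, r, s}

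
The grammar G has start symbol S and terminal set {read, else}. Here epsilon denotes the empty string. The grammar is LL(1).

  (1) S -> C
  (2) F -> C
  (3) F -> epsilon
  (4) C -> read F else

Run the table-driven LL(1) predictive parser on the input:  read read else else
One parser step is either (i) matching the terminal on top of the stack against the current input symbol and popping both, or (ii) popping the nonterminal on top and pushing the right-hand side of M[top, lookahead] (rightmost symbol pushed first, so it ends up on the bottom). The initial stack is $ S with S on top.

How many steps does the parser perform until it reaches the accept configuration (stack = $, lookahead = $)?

     Stack               Input                  Action
  1  $ S                 read read else else $  expand S -> C
  2  $ C                 read read else else $  expand C -> read F else
  3  $ else F read       read read else else $  match read
  4  $ else F            read else else $       expand F -> C
  5  $ else C            read else else $       expand C -> read F else
  6  $ else else F read  read else else $       match read
  7  $ else else F       else else $            expand F -> epsilon
  8  $ else else         else else $            match else
  9  $ else              else $                 match else
Accept reached after 9 steps.

9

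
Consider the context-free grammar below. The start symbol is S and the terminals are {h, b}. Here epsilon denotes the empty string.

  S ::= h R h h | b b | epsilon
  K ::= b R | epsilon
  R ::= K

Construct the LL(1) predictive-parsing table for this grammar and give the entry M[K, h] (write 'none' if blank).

K ::= epsilon

FIRST(S) = {epsilon, b, h}
FIRST(K) = {epsilon, b}
FIRST(R) = {epsilon, b}  (via K)
FOLLOW(S) includes $ since S is the start symbol.
FOLLOW(K): in R::=K, the suffix after K is empty, so FOLLOW(K) ⊇ FOLLOW(R) = {h}. Thus FOLLOW(K) = {h}.
FOLLOW(R): in S::=h R h h, R is followed by h h with FIRST {h}; in K::=b R, the suffix after R is empty, so FOLLOW(R) ⊇ FOLLOW(K) = {h}. Thus FOLLOW(R) = {h}.
For K ::= b R: FIRST(b R) = {b}, so it goes in M[K, t] for t ∈ {b}.
For K ::= epsilon: FIRST(epsilon) = {epsilon}, so it goes in M[K, t] for t ∈ {}; since epsilon ∈ FIRST, also for every t ∈ FOLLOW(K) = {h}.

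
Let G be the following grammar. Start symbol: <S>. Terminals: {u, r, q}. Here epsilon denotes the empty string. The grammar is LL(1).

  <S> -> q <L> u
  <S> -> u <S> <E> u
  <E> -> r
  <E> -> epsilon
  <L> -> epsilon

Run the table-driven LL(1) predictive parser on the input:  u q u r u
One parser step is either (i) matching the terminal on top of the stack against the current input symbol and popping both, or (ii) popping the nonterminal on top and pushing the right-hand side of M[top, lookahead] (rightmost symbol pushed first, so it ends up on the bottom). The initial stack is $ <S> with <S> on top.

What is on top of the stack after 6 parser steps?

step 1: stack=$ <S>  input=u q u r u $  — expand <S> -> u <S> <E> u
step 2: stack=$ u <E> <S> u  input=u q u r u $  — match u
step 3: stack=$ u <E> <S>  input=q u r u $  — expand <S> -> q <L> u
step 4: stack=$ u <E> u <L> q  input=q u r u $  — match q
step 5: stack=$ u <E> u <L>  input=u r u $  — expand <L> -> epsilon
step 6: stack=$ u <E> u  input=u r u $  — match u
Stack after step 6: $ u <E> (top = <E>).

<E>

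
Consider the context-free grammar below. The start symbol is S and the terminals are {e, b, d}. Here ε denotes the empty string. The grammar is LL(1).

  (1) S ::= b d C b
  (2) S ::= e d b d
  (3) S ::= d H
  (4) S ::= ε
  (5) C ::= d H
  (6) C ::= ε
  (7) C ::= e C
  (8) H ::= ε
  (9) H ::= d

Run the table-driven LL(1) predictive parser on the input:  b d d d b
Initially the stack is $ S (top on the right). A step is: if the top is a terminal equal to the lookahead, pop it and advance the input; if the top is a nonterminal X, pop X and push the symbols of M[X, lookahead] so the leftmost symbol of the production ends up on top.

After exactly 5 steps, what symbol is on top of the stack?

     Stack      Input        Action
  1  $ S        b d d d b $  expand S ::= b d C b
  2  $ b C d b  b d d d b $  match b
  3  $ b C d    d d d b $    match d
  4  $ b C      d d b $      expand C ::= d H
  5  $ b H d    d d b $      match d
Stack after step 5: $ b H (top = H).

H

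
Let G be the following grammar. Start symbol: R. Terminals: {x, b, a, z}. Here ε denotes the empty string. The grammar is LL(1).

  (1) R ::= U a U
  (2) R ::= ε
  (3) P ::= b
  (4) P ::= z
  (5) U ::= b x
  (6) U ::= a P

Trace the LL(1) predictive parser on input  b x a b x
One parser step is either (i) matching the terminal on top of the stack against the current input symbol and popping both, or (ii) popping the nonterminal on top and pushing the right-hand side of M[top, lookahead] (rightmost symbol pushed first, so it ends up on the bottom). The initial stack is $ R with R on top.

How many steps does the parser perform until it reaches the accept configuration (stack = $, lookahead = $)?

step 1: stack=$ R  input=b x a b x $  — expand R ::= U a U
step 2: stack=$ U a U  input=b x a b x $  — expand U ::= b x
step 3: stack=$ U a x b  input=b x a b x $  — match b
step 4: stack=$ U a x  input=x a b x $  — match x
step 5: stack=$ U a  input=a b x $  — match a
step 6: stack=$ U  input=b x $  — expand U ::= b x
step 7: stack=$ x b  input=b x $  — match b
step 8: stack=$ x  input=x $  — match x
Accept reached after 8 steps.

8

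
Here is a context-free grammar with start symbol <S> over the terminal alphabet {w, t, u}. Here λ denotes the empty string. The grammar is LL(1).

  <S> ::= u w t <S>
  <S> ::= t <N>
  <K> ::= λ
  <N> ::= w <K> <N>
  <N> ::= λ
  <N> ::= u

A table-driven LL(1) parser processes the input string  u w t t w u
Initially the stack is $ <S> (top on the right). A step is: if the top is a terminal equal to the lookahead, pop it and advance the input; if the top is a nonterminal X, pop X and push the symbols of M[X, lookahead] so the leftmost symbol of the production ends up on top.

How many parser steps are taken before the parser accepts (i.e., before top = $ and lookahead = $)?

11

      Stack        Input          Action
   1  $ <S>        u w t t w u $  expand <S> ::= u w t <S>
   2  $ <S> t w u  u w t t w u $  match u
   3  $ <S> t w    w t t w u $    match w
   4  $ <S> t      t t w u $      match t
   5  $ <S>        t w u $        expand <S> ::= t <N>
   6  $ <N> t      t w u $        match t
   7  $ <N>        w u $          expand <N> ::= w <K> <N>
   8  $ <N> <K> w  w u $          match w
   9  $ <N> <K>    u $            expand <K> ::= λ
  10  $ <N>        u $            expand <N> ::= u
  11  $ u          u $            match u
Accept reached after 11 steps.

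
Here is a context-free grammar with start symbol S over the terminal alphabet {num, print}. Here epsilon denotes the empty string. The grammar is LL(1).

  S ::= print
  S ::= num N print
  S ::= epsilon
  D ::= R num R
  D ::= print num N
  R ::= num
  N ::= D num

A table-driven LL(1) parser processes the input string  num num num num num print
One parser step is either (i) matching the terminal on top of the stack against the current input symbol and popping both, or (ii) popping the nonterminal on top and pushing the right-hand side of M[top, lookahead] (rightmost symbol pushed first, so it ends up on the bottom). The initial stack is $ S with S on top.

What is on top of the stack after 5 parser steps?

num

step 1: stack=$ S  input=num num num num num print $  — expand S ::= num N print
step 2: stack=$ print N num  input=num num num num num print $  — match num
step 3: stack=$ print N  input=num num num num print $  — expand N ::= D num
step 4: stack=$ print num D  input=num num num num print $  — expand D ::= R num R
step 5: stack=$ print num R num R  input=num num num num print $  — expand R ::= num
Stack after step 5: $ print num R num num (top = num).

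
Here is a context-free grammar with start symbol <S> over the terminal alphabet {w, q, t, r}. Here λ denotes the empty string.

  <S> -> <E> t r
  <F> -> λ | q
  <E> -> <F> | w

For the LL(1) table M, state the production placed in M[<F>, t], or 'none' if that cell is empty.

<F> -> λ

FIRST(<F>): from <F>->λ we get {λ}; from <F>->q we get {q}. So FIRST(<F>) = {λ, q}.
FIRST(<E>): from <E>-><F> we get {λ, q}; from <E>->w we get {w}. So FIRST(<E>) = {λ, q, w}.
FIRST(<S>): from <S>-><E> t r we get {q, t, w}. So FIRST(<S>) = {q, t, w}.
FOLLOW(<S>) includes $ since <S> is the start symbol.
FOLLOW(<E>): in <S>-><E> t r, <E> is followed by t r with FIRST {t}. Thus FOLLOW(<E>) = {t}.
FOLLOW(<F>): in <E>-><F>, the suffix after <F> is empty, so FOLLOW(<F>) ⊇ FOLLOW(<E>) = {t}. Thus FOLLOW(<F>) = {t}.
For <F> -> λ: FIRST(λ) = {λ}, so it goes in M[<F>, t] for t ∈ {}; since λ ∈ FIRST, also for every t ∈ FOLLOW(<F>) = {t}.
For <F> -> q: FIRST(q) = {q}, so it goes in M[<F>, t] for t ∈ {q}.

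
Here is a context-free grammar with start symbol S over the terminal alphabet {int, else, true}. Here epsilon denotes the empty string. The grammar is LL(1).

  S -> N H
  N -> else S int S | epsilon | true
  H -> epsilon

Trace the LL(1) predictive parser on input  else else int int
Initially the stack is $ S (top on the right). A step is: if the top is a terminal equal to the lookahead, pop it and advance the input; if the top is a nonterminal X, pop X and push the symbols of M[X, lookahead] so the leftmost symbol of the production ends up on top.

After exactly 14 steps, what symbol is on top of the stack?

step 1: stack=$ S  input=else else int int $  — expand S -> N H
step 2: stack=$ H N  input=else else int int $  — expand N -> else S int S
step 3: stack=$ H S int S else  input=else else int int $  — match else
step 4: stack=$ H S int S  input=else int int $  — expand S -> N H
step 5: stack=$ H S int H N  input=else int int $  — expand N -> else S int S
step 6: stack=$ H S int H S int S else  input=else int int $  — match else
step 7: stack=$ H S int H S int S  input=int int $  — expand S -> N H
step 8: stack=$ H S int H S int H N  input=int int $  — expand N -> epsilon
step 9: stack=$ H S int H S int H  input=int int $  — expand H -> epsilon
step 10: stack=$ H S int H S int  input=int int $  — match int
step 11: stack=$ H S int H S  input=int $  — expand S -> N H
step 12: stack=$ H S int H H N  input=int $  — expand N -> epsilon
step 13: stack=$ H S int H H  input=int $  — expand H -> epsilon
step 14: stack=$ H S int H  input=int $  — expand H -> epsilon
Stack after step 14: $ H S int (top = int).

int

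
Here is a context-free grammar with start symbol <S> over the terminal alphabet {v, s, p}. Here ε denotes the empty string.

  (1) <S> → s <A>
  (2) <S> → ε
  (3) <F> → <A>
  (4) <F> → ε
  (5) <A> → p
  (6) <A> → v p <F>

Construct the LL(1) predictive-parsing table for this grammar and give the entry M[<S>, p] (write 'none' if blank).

FIRST(<S>): from <S>→s <A> we get {s}; from <S>→ε we get {ε}. So FIRST(<S>) = {ε, s}.
FIRST(<A>): from <A>→p we get {p}; from <A>→v p <F> we get {v}. So FIRST(<A>) = {p, v}.
FIRST(<F>): from <F>→<A> we get {p, v}; from <F>→ε we get {ε}. So FIRST(<F>) = {ε, p, v}.
FOLLOW(<S>) includes $ since <S> is the start symbol.
FOLLOW(<S>): <S> appears on no right-hand side. Thus FOLLOW(<S>) = {$}.
For <S> → s <A>: FIRST(s <A>) = {s}, so it goes in M[<S>, t] for t ∈ {s}.
For <S> → ε: FIRST(ε) = {ε}, so it goes in M[<S>, t] for t ∈ {}; since ε ∈ FIRST, also for every t ∈ FOLLOW(<S>) = {$}.
None of these place a production in M[<S>, p].

none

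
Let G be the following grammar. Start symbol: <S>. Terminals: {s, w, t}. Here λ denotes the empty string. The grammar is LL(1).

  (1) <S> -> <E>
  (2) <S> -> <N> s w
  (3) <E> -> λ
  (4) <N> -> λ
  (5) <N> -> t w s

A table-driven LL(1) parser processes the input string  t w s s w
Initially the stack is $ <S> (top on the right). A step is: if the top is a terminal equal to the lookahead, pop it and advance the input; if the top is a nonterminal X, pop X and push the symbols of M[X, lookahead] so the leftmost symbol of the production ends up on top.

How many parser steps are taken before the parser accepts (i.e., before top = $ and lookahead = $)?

7

step 1: stack=$ <S>  input=t w s s w $  — expand <S> -> <N> s w
step 2: stack=$ w s <N>  input=t w s s w $  — expand <N> -> t w s
step 3: stack=$ w s s w t  input=t w s s w $  — match t
step 4: stack=$ w s s w  input=w s s w $  — match w
step 5: stack=$ w s s  input=s s w $  — match s
step 6: stack=$ w s  input=s w $  — match s
step 7: stack=$ w  input=w $  — match w
Accept reached after 7 steps.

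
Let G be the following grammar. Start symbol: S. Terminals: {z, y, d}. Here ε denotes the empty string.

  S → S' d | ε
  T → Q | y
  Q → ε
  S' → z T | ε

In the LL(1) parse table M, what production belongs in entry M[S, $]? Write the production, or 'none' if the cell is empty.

FIRST(Q) = {ε}
FIRST(S') = {ε, z}
FIRST(S) = {ε, d, z}  (via S' d)
FIRST(T) = {ε, y}  (via Q)
FOLLOW(S) includes $ since S is the start symbol.
FOLLOW(S): S appears on no right-hand side. Thus FOLLOW(S) = {$}.
For S → S' d: FIRST(S' d) = {d, z}, so it goes in M[S, t] for t ∈ {d, z}.
For S → ε: FIRST(ε) = {ε}, so it goes in M[S, t] for t ∈ {}; since ε ∈ FIRST, also for every t ∈ FOLLOW(S) = {$}.

S → ε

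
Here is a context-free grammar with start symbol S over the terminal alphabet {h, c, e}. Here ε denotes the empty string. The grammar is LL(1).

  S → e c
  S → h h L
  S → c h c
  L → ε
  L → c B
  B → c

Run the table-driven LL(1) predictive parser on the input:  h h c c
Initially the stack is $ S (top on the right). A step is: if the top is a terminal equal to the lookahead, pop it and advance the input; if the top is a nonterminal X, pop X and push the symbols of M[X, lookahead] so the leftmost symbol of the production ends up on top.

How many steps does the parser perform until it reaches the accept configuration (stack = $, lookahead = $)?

7

step 1: stack=$ S  input=h h c c $  — expand S → h h L
step 2: stack=$ L h h  input=h h c c $  — match h
step 3: stack=$ L h  input=h c c $  — match h
step 4: stack=$ L  input=c c $  — expand L → c B
step 5: stack=$ B c  input=c c $  — match c
step 6: stack=$ B  input=c $  — expand B → c
step 7: stack=$ c  input=c $  — match c
Accept reached after 7 steps.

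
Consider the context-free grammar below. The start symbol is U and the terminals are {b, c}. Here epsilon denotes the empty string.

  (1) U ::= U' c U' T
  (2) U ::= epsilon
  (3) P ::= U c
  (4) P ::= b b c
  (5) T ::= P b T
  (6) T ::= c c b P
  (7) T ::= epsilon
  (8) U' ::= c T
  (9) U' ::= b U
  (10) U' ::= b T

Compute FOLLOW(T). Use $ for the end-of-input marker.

FIRST(U'): from U'::=c T we get {c}; from U'::=b U we get {b}; from U'::=b T we get {b}. So FIRST(U') = {b, c}.
FIRST(U): from U::=U' c U' T we get {b, c}; from U::=epsilon we get {epsilon}. So FIRST(U) = {epsilon, b, c}.
FIRST(P): from P::=U c we get {b, c}; from P::=b b c we get {b}. So FIRST(P) = {b, c}.
FIRST(T): from T::=P b T we get {b, c}; from T::=c c b P we get {c}; from T::=epsilon we get {epsilon}. So FIRST(T) = {epsilon, b, c}.
FOLLOW(U) includes $ since U is the start symbol.
FOLLOW(U): in P::=U c, U is followed by c with FIRST {c}; in U'::=b U, the suffix after U is empty, so FOLLOW(U) ⊇ FOLLOW(U') = {$, b, c}. Thus FOLLOW(U) = {$, b, c}.
FOLLOW(U'): in U::=U' c U' T (occurrence 1), U' is followed by c U' T with FIRST {c}; in U::=U' c U' T (occurrence 2), U' is followed by T with FIRST {epsilon, b, c}; in U::=U' c U' T (occurrence 2), the suffix after U' is nullable, so FOLLOW(U') ⊇ FOLLOW(U) = {$, b, c}. Thus FOLLOW(U') = {$, b, c}.
FOLLOW(T): in U::=U' c U' T, the suffix after T is empty, so FOLLOW(T) ⊇ FOLLOW(U) = {$, b, c}; in T::=P b T, the suffix after T is empty (adds nothing new); in U'::=c T, the suffix after T is empty, so FOLLOW(T) ⊇ FOLLOW(U') = {$, b, c}; in U'::=b T, the suffix after T is empty, so FOLLOW(T) ⊇ FOLLOW(U') = {$, b, c}. Thus FOLLOW(T) = {$, b, c}.
FOLLOW(P): in T::=P b T, P is followed by b T with FIRST {b}; in T::=c c b P, the suffix after P is empty, so FOLLOW(P) ⊇ FOLLOW(T) = {$, b, c}. Thus FOLLOW(P) = {$, b, c}.

{$, b, c}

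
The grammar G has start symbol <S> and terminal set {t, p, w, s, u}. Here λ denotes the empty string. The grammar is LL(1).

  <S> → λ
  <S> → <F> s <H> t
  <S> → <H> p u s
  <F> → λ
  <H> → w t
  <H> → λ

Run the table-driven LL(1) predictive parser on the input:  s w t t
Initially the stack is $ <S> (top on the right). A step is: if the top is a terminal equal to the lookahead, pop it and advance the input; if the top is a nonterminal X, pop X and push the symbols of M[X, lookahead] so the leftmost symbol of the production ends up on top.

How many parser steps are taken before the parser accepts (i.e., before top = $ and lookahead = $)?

7

     Stack          Input      Action
  1  $ <S>          s w t t $  expand <S> → <F> s <H> t
  2  $ t <H> s <F>  s w t t $  expand <F> → λ
  3  $ t <H> s      s w t t $  match s
  4  $ t <H>        w t t $    expand <H> → w t
  5  $ t t w        w t t $    match w
  6  $ t t          t t $      match t
  7  $ t            t $        match t
Accept reached after 7 steps.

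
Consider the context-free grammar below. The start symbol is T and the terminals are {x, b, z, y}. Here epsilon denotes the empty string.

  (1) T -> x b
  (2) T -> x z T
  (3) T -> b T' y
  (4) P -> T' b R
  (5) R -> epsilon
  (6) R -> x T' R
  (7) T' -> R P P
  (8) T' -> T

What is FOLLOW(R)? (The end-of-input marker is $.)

FIRST(T) = {b, x}
FIRST(R) = {epsilon, x}
FIRST(P) = {b, x}  (via T' b R)
FIRST(T') = {b, x}  (via R P P, T)
FOLLOW(T) includes $ since T is the start symbol.
FOLLOW(T): in T->x z T, the suffix after T is empty (adds nothing new); in T'->T, the suffix after T is empty, so FOLLOW(T) ⊇ FOLLOW(T') = {b, x, y}. Thus FOLLOW(T) = {$, b, x, y}.
FOLLOW(P): in T'->R P P (occurrence 1), P is followed by P with FIRST {b, x}; in T'->R P P (occurrence 2), the suffix after P is empty, so FOLLOW(P) ⊇ FOLLOW(T') = {b, x, y}. Thus FOLLOW(P) = {b, x, y}.
FOLLOW(R): in P->T' b R, the suffix after R is empty, so FOLLOW(R) ⊇ FOLLOW(P) = {b, x, y}; in R->x T' R, the suffix after R is empty (adds nothing new); in T'->R P P, R is followed by P P with FIRST {b, x}. Thus FOLLOW(R) = {b, x, y}.
FOLLOW(T'): in T->b T' y, T' is followed by y with FIRST {y}; in P->T' b R, T' is followed by b R with FIRST {b}; in R->x T' R, T' is followed by R with FIRST {epsilon, x}; in R->x T' R, the suffix after T' is nullable, so FOLLOW(T') ⊇ FOLLOW(R) = {b, x, y}. Thus FOLLOW(T') = {b, x, y}.

{b, x, y}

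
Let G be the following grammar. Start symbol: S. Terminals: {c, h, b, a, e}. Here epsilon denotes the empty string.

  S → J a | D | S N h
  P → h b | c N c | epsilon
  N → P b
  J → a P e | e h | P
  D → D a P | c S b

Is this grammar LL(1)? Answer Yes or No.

FIRST(S) = {a, c, e, h}
FIRST(P) = {epsilon, c, h}
FIRST(N) = {b, c, h}
FIRST(J) = {epsilon, a, c, e, h}
FIRST(D) = {c}
FOLLOW(S) = {$, b, c, h}
FOLLOW(P) = {$, a, b, c, e, h}
FOLLOW(N) = {c, h}
FOLLOW(J) = {a}
FOLLOW(D) = {$, a, b, c, h}
Cell M[D, c] receives both D → D a P and D → c S b — the grammar is not LL(1).

No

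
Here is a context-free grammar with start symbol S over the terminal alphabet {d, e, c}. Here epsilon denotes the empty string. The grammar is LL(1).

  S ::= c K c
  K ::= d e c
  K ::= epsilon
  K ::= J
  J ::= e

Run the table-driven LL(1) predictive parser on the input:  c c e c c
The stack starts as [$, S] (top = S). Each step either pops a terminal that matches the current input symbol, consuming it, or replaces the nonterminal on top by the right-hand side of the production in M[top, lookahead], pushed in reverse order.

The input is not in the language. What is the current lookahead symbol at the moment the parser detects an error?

e

step 1: stack=$ S  input=c c e c c $  — expand S ::= c K c
step 2: stack=$ c K c  input=c c e c c $  — match c
step 3: stack=$ c K  input=c e c c $  — expand K ::= epsilon
step 4: stack=$ c  input=c e c c $  — match c
step 5: stack=$  input=e c c $  — error: stack empty but input remains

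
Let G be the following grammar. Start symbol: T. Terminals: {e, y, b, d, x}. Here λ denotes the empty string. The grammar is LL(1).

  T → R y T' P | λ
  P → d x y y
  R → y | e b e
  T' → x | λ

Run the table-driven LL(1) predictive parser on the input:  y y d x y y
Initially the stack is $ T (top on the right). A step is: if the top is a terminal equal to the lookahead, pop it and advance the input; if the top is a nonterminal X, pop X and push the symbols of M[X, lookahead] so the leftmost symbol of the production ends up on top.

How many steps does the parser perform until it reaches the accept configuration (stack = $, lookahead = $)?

10

      Stack       Input          Action
   1  $ T         y y d x y y $  expand T → R y T' P
   2  $ P T' y R  y y d x y y $  expand R → y
   3  $ P T' y y  y y d x y y $  match y
   4  $ P T' y    y d x y y $    match y
   5  $ P T'      d x y y $      expand T' → λ
   6  $ P         d x y y $      expand P → d x y y
   7  $ y y x d   d x y y $      match d
   8  $ y y x     x y y $        match x
   9  $ y y       y y $          match y
  10  $ y         y $            match y
Accept reached after 10 steps.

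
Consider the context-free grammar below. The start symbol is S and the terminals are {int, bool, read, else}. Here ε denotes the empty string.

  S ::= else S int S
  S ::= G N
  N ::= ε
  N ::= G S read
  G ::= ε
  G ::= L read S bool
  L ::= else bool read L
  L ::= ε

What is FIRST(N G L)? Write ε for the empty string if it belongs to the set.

FIRST(L) = {ε, else}
FIRST(G) = {ε, else, read}  (via L read S bool)
FIRST(S) = {ε, else, read}  (via G N)
FIRST(N) = {ε, else, read}  (via G S read)
FIRST(N G L): take FIRST of each symbol in turn, carrying on past any symbol whose FIRST contains ε; result {ε, else, read}.

{ε, else, read}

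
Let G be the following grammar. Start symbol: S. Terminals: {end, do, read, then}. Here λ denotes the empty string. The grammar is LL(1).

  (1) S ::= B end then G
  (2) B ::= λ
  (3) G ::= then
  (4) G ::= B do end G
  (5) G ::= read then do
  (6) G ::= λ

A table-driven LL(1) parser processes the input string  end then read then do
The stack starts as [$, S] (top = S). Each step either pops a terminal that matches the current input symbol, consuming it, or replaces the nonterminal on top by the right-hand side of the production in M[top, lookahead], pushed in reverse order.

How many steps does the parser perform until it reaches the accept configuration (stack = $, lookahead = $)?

     Stack           Input                    Action
  1  $ S             end then read then do $  expand S ::= B end then G
  2  $ G then end B  end then read then do $  expand B ::= λ
  3  $ G then end    end then read then do $  match end
  4  $ G then        then read then do $      match then
  5  $ G             read then do $           expand G ::= read then do
  6  $ do then read  read then do $           match read
  7  $ do then       then do $                match then
  8  $ do            do $                     match do
Accept reached after 8 steps.

8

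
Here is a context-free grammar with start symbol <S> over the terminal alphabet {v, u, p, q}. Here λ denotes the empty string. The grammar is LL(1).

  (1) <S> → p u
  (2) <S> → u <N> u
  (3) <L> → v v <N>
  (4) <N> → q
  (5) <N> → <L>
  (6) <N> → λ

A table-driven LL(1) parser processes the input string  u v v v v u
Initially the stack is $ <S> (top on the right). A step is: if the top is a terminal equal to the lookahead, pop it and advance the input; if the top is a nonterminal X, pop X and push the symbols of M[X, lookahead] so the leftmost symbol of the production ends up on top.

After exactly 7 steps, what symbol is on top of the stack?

<L>

step 1: stack=$ <S>  input=u v v v v u $  — expand <S> → u <N> u
step 2: stack=$ u <N> u  input=u v v v v u $  — match u
step 3: stack=$ u <N>  input=v v v v u $  — expand <N> → <L>
step 4: stack=$ u <L>  input=v v v v u $  — expand <L> → v v <N>
step 5: stack=$ u <N> v v  input=v v v v u $  — match v
step 6: stack=$ u <N> v  input=v v v u $  — match v
step 7: stack=$ u <N>  input=v v u $  — expand <N> → <L>
Stack after step 7: $ u <L> (top = <L>).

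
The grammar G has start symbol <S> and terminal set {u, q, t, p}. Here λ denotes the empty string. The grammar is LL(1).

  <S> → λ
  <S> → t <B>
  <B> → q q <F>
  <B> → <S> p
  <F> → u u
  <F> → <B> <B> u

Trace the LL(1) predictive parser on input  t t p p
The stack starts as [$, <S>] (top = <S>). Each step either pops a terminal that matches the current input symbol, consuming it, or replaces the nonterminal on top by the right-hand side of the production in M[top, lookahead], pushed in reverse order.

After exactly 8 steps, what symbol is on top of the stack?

     Stack      Input      Action
  1  $ <S>      t t p p $  expand <S> → t <B>
  2  $ <B> t    t t p p $  match t
  3  $ <B>      t p p $    expand <B> → <S> p
  4  $ p <S>    t p p $    expand <S> → t <B>
  5  $ p <B> t  t p p $    match t
  6  $ p <B>    p p $      expand <B> → <S> p
  7  $ p p <S>  p p $      expand <S> → λ
  8  $ p p      p p $      match p
Stack after step 8: $ p (top = p).

p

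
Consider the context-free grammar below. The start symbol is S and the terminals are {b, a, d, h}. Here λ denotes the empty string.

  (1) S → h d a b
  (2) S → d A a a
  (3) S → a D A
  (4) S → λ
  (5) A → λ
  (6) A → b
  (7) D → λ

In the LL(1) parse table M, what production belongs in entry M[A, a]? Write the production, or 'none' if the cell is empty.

A → λ

FIRST(S) = {λ, a, d, h}
FIRST(A) = {λ, b}
FIRST(D) = {λ}
FOLLOW(S) includes $ since S is the start symbol.
FOLLOW(S): S appears on no right-hand side. Thus FOLLOW(S) = {$}.
FOLLOW(A): in S→d A a a, A is followed by a a with FIRST {a}; in S→a D A, the suffix after A is empty, so FOLLOW(A) ⊇ FOLLOW(S) = {$}. Thus FOLLOW(A) = {$, a}.
For A → λ: FIRST(λ) = {λ}, so it goes in M[A, t] for t ∈ {}; since λ ∈ FIRST, also for every t ∈ FOLLOW(A) = {$, a}.
For A → b: FIRST(b) = {b}, so it goes in M[A, t] for t ∈ {b}.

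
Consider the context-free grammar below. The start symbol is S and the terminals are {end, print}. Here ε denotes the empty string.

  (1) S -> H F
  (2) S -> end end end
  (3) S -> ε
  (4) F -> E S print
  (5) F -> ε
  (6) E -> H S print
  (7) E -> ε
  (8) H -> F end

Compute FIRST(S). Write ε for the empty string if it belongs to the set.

FIRST(S): from S->H F we get {end, print}; from S->end end end we get {end}; from S->ε we get {ε}. So FIRST(S) = {ε, end, print}.
FIRST(F): from F->E S print we get {end, print}; from F->ε we get {ε}. So FIRST(F) = {ε, end, print}.
FIRST(H): from H->F end we get {end, print}. So FIRST(H) = {end, print}.
FIRST(E): from E->H S print we get {end, print}; from E->ε we get {ε}. So FIRST(E) = {ε, end, print}.

{ε, end, print}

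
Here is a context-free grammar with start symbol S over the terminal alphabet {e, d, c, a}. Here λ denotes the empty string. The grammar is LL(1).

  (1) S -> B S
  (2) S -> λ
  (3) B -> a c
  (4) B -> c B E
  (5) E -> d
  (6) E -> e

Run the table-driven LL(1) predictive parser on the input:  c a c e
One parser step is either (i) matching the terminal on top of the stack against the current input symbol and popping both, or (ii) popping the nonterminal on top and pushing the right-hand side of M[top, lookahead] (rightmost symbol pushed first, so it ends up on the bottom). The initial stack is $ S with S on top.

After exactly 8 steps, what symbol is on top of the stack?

S

step 1: stack=$ S  input=c a c e $  — expand S -> B S
step 2: stack=$ S B  input=c a c e $  — expand B -> c B E
step 3: stack=$ S E B c  input=c a c e $  — match c
step 4: stack=$ S E B  input=a c e $  — expand B -> a c
step 5: stack=$ S E c a  input=a c e $  — match a
step 6: stack=$ S E c  input=c e $  — match c
step 7: stack=$ S E  input=e $  — expand E -> e
step 8: stack=$ S e  input=e $  — match e
Stack after step 8: $ S (top = S).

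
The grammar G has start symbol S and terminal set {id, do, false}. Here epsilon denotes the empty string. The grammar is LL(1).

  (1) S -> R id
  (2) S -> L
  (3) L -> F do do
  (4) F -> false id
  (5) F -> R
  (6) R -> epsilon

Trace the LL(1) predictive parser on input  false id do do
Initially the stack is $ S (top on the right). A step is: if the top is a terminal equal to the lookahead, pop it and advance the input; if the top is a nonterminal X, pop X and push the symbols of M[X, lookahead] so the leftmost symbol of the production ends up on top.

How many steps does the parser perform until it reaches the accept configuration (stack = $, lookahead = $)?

7

     Stack             Input             Action
  1  $ S               false id do do $  expand S -> L
  2  $ L               false id do do $  expand L -> F do do
  3  $ do do F         false id do do $  expand F -> false id
  4  $ do do id false  false id do do $  match false
  5  $ do do id        id do do $        match id
  6  $ do do           do do $           match do
  7  $ do              do $              match do
Accept reached after 7 steps.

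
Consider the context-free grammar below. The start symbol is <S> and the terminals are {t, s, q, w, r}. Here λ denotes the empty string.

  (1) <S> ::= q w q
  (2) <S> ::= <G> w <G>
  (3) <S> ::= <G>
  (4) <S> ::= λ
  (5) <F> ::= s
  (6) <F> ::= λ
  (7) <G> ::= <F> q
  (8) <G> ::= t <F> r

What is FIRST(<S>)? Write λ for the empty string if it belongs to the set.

FIRST(<F>) = {λ, s}
FIRST(<G>) = {q, s, t}  (via <F> q)
FIRST(<S>) = {λ, q, s, t}  (via <G> w <G>, <G>)

{λ, q, s, t}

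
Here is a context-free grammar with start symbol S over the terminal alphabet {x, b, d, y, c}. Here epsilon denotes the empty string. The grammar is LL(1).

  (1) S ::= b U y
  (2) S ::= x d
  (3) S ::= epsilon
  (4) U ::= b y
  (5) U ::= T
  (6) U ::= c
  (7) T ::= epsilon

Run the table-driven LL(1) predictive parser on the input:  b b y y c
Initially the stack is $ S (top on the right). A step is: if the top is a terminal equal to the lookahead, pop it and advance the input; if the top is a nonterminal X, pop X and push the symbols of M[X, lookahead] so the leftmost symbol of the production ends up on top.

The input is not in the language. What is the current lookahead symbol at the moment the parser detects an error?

     Stack    Input        Action
  1  $ S      b b y y c $  expand S ::= b U y
  2  $ y U b  b b y y c $  match b
  3  $ y U    b y y c $    expand U ::= b y
  4  $ y y b  b y y c $    match b
  5  $ y y    y y c $      match y
  6  $ y      y c $        match y
  7  $        c $          error: stack empty but input remains

c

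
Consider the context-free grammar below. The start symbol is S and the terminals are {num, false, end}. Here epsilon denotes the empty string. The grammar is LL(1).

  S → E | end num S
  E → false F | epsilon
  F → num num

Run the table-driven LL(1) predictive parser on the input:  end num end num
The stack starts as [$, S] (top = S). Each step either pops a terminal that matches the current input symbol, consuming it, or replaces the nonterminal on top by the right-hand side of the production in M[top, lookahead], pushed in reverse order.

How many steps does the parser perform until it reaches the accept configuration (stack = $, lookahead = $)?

8

     Stack        Input              Action
  1  $ S          end num end num $  expand S → end num S
  2  $ S num end  end num end num $  match end
  3  $ S num      num end num $      match num
  4  $ S          end num $          expand S → end num S
  5  $ S num end  end num $          match end
  6  $ S num      num $              match num
  7  $ S          $                  expand S → E
  8  $ E          $                  expand E → epsilon
Accept reached after 8 steps.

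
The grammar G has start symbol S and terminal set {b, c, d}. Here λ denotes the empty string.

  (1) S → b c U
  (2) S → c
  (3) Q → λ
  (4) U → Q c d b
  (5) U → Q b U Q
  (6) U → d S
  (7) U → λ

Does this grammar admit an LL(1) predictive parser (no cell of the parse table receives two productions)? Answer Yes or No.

Yes

FIRST(S) = {b, c}
FIRST(Q) = {λ}
FIRST(U) = {λ, b, c, d}
FOLLOW(S) = {$}
FOLLOW(Q) = {$, b, c}
FOLLOW(U) = {$}
Each cell of M receives at most one production.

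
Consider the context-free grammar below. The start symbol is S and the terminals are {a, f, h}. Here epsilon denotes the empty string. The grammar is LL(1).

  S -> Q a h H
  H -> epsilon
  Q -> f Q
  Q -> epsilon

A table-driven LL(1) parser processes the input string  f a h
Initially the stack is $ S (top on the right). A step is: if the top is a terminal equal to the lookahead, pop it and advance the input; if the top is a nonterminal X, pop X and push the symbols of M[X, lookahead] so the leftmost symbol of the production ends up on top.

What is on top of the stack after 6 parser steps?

step 1: stack=$ S  input=f a h $  — expand S -> Q a h H
step 2: stack=$ H h a Q  input=f a h $  — expand Q -> f Q
step 3: stack=$ H h a Q f  input=f a h $  — match f
step 4: stack=$ H h a Q  input=a h $  — expand Q -> epsilon
step 5: stack=$ H h a  input=a h $  — match a
step 6: stack=$ H h  input=h $  — match h
Stack after step 6: $ H (top = H).

H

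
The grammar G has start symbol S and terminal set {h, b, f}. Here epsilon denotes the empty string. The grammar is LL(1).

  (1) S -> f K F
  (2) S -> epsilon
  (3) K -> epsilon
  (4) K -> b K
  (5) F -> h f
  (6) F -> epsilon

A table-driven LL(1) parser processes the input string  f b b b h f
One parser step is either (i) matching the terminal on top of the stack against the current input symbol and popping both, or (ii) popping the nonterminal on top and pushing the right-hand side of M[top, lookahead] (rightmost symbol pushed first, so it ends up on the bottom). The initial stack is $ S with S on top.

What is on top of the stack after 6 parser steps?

step 1: stack=$ S  input=f b b b h f $  — expand S -> f K F
step 2: stack=$ F K f  input=f b b b h f $  — match f
step 3: stack=$ F K  input=b b b h f $  — expand K -> b K
step 4: stack=$ F K b  input=b b b h f $  — match b
step 5: stack=$ F K  input=b b h f $  — expand K -> b K
step 6: stack=$ F K b  input=b b h f $  — match b
Stack after step 6: $ F K (top = K).

K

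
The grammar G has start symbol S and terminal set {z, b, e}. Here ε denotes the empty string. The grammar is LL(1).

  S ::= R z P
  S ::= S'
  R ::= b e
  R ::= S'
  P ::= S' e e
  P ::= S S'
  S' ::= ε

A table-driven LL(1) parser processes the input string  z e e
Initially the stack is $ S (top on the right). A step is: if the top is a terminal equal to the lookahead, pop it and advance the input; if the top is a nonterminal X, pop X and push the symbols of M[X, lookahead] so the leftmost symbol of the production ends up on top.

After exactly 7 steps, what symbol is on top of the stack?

e

     Stack     Input    Action
  1  $ S       z e e $  expand S ::= R z P
  2  $ P z R   z e e $  expand R ::= S'
  3  $ P z S'  z e e $  expand S' ::= ε
  4  $ P z     z e e $  match z
  5  $ P       e e $    expand P ::= S' e e
  6  $ e e S'  e e $    expand S' ::= ε
  7  $ e e     e e $    match e
Stack after step 7: $ e (top = e).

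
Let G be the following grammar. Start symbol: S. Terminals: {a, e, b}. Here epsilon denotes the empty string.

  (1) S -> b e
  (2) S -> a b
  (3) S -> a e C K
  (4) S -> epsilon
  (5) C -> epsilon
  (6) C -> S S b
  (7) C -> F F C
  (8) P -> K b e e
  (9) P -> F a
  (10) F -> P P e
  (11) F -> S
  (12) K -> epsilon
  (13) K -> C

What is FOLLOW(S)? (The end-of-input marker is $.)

{$, a, b}

FIRST(S): from S->b e we get {b}; from S->a b we get {a}; from S->a e C K we get {a}; from S->epsilon we get {epsilon}. So FIRST(S) = {epsilon, a, b}.
FIRST(C): from C->epsilon we get {epsilon}; from C->S S b we get {a, b}; from C->F F C we get {epsilon, a, b}. So FIRST(C) = {epsilon, a, b}.
FIRST(K): from K->epsilon we get {epsilon}; from K->C we get {epsilon, a, b}. So FIRST(K) = {epsilon, a, b}.
FIRST(P): from P->K b e e we get {a, b}; from P->F a we get {a, b}. So FIRST(P) = {a, b}.
FIRST(F): from F->P P e we get {a, b}; from F->S we get {epsilon, a, b}. So FIRST(F) = {epsilon, a, b}.
FOLLOW(S) includes $ since S is the start symbol.
FOLLOW(P): in F->P P e (occurrence 1), P is followed by P e with FIRST {a, b}; in F->P P e (occurrence 2), P is followed by e with FIRST {e}. Thus FOLLOW(P) = {a, b, e}.
FOLLOW(S): in C->S S b (occurrence 1), S is followed by S b with FIRST {a, b}; in C->S S b (occurrence 2), S is followed by b with FIRST {b}; in F->S, the suffix after S is empty, so FOLLOW(S) ⊇ FOLLOW(F) = {$, a, b}. Thus FOLLOW(S) = {$, a, b}.
FOLLOW(K): in S->a e C K, the suffix after K is empty, so FOLLOW(K) ⊇ FOLLOW(S) = {$, a, b}; in P->K b e e, K is followed by b e e with FIRST {b}. Thus FOLLOW(K) = {$, a, b}.
FOLLOW(C): in S->a e C K, C is followed by K with FIRST {epsilon, a, b}; in S->a e C K, the suffix after C is nullable, so FOLLOW(C) ⊇ FOLLOW(S) = {$, a, b}; in C->F F C, the suffix after C is empty (adds nothing new); in K->C, the suffix after C is empty, so FOLLOW(C) ⊇ FOLLOW(K) = {$, a, b}. Thus FOLLOW(C) = {$, a, b}.
FOLLOW(F): in C->F F C (occurrence 1), F is followed by F C with FIRST {epsilon, a, b}; in C->F F C (occurrence 1), the suffix after F is nullable, so FOLLOW(F) ⊇ FOLLOW(C) = {$, a, b}; in C->F F C (occurrence 2), F is followed by C with FIRST {epsilon, a, b}; in C->F F C (occurrence 2), the suffix after F is nullable, so FOLLOW(F) ⊇ FOLLOW(C) = {$, a, b}; in P->F a, F is followed by a with FIRST {a}. Thus FOLLOW(F) = {$, a, b}.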